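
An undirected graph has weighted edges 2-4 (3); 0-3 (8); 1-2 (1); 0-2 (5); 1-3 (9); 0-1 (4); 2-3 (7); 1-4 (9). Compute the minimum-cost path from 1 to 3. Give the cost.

8

Checking several routes:
1 -> 2 -> 3: 1 + 7 = 8
1 -> 0 -> 3: 4 + 8 = 12
1 -> 0 -> 2 -> 3: 4 + 5 + 7 = 16
1 -> 3: 9
1 -> 2 -> 0 -> 3: 1 + 5 + 8 = 14
Shortest: 8.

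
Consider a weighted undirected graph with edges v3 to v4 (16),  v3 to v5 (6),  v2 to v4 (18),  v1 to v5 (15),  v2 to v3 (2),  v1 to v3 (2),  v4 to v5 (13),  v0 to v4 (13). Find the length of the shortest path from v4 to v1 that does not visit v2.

Paths from v4 to v1 avoiding v2:
v4 -> v5 -> v1: 13 + 15 = 28
v4 -> v5 -> v3 -> v1: 13 + 6 + 2 = 21
v4 -> v3 -> v1: 16 + 2 = 18
v4 -> v3 -> v5 -> v1: 16 + 6 + 15 = 37
Shortest: 18.

18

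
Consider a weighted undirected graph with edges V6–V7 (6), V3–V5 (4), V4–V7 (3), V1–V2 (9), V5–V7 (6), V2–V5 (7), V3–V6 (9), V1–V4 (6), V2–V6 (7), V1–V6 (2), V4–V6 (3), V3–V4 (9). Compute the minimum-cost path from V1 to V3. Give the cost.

Some routes from V1 to V3:
V1-V6-V4-V3: 2 + 3 + 9 = 14
V1-V4-V3: 6 + 9 = 15
V1-V6-V3: 2 + 9 = 11
Best route has total 11.

11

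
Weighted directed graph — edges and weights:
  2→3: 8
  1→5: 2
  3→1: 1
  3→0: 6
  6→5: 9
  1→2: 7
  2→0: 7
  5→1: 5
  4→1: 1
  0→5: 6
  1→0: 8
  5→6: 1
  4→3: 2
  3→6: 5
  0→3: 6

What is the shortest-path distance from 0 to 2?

14

Candidate routes:
0 - 5 - 1 - 2: 6 + 5 + 7 = 18
0 - 3 - 6 - 5 - 1 - 2: 6 + 5 + 9 + 5 + 7 = 32
0 - 3 - 1 - 2: 6 + 1 + 7 = 14
Best route has total 14.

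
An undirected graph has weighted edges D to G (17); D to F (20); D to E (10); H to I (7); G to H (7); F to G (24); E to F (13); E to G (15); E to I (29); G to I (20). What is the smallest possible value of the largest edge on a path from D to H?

15

Comparing a few candidate routes:
D -> G -> I -> H: max(17, 20, 7) = 20
D -> E -> G -> H: max(10, 15, 7) = 15
D -> F -> E -> G -> I -> H: max(20, 13, 15, 20, 7) = 20
D -> E -> G -> I -> H: max(10, 15, 20, 7) = 20
D -> G -> H: max(17, 7) = 17
Smallest bottleneck: 15.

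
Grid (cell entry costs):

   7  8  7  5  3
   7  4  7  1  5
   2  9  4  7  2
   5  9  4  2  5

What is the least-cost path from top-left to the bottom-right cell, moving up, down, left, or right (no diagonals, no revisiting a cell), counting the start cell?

38

One optimal route is [0,0] -> [1,0] -> [1,1] -> [1,2] -> [1,3] -> [1,4] -> [2,4] -> [3,4].
Its cost is 7 + 7 + 4 + 7 + 1 + 5 + 2 + 5 = 38.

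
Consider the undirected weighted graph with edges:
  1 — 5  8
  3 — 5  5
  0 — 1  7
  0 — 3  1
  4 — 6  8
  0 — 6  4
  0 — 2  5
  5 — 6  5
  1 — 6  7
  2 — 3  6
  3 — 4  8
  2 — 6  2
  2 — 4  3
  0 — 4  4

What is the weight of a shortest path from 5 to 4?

Some routes from 5 to 4:
5 -> 3 -> 4: 5 + 8 = 13
5 -> 6 -> 0 -> 4: 5 + 4 + 4 = 13
5 -> 3 -> 0 -> 4: 5 + 1 + 4 = 10
5 -> 6 -> 2 -> 4: 5 + 2 + 3 = 10
5 -> 6 -> 4: 5 + 8 = 13
Best route has total 10.

10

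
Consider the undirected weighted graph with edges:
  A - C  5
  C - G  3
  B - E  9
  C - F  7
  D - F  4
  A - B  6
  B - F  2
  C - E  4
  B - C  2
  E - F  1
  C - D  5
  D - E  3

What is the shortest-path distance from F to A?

8

A few of the F→A routes:
F → B → C → A: 2 + 2 + 5 = 9
F → B → A: 2 + 6 = 8
F → C → A: 7 + 5 = 12
F → E → C → A: 1 + 4 + 5 = 10
Shortest: 8.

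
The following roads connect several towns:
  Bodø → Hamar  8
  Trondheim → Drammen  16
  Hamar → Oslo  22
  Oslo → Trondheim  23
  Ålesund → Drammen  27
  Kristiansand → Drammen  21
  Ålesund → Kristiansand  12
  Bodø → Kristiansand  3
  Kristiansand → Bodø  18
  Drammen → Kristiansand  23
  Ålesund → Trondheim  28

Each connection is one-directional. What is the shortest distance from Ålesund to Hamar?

Routes from Ålesund to Hamar:
Ålesund-Trondheim-Drammen-Kristiansand-Bodø-Hamar: 28 + 16 + 23 + 18 + 8 = 93
Ålesund-Drammen-Kristiansand-Bodø-Hamar: 27 + 23 + 18 + 8 = 76
Ålesund-Kristiansand-Bodø-Hamar: 12 + 18 + 8 = 38
Shortest: 38.

38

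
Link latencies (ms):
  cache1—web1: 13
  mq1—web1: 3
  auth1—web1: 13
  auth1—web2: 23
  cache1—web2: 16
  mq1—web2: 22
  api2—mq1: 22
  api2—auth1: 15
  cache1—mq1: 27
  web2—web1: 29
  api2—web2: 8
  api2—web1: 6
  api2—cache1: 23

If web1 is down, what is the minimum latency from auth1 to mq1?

37

Some routes from auth1 to mq1 avoiding web1:
auth1 -> api2 -> mq1: 15 + 22 = 37
auth1 -> web2 -> mq1: 23 + 22 = 45
auth1 -> api2 -> web2 -> mq1: 15 + 8 + 22 = 45
Shortest: 37 ms.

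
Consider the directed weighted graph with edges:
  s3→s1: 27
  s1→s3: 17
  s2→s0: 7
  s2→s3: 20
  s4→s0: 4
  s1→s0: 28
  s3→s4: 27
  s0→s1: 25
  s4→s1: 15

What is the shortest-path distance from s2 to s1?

32

Paths from s2 to s1:
s2-s3-s4-s1: 20 + 27 + 15 = 62
s2-s0-s1: 7 + 25 = 32
s2-s3-s1: 20 + 27 = 47
s2-s3-s4-s0-s1: 20 + 27 + 4 + 25 = 76
The minimum is 32.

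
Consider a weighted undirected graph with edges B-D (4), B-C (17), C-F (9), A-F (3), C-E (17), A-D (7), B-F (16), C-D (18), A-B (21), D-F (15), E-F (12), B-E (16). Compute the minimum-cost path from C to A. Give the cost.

12

A few of the C→A routes:
C-F-A: 9 + 3 = 12
C-D-A: 18 + 7 = 25
C-B-D-A: 17 + 4 + 7 = 28
Shortest: 12.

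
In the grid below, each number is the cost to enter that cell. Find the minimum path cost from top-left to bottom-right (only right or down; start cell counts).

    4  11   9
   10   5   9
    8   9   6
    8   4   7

39

Cheapest: [0,0]→[1,0]→[1,1]→[2,1]→[3,1]→[3,2]
  4 + 10 + 5 + 9 + 4 + 7 = 39
(Top row then right column would cost 46.)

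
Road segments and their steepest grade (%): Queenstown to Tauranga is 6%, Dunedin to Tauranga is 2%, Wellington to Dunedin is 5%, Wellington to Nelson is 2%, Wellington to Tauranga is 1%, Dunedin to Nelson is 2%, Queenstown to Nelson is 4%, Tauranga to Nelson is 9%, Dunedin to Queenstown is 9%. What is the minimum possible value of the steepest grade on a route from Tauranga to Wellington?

1

Some routes from Tauranga to Wellington:
Tauranga → Dunedin → Wellington: max(2, 5) = 5
Tauranga → Wellington: max(1) = 1
Tauranga → Dunedin → Nelson → Wellington: max(2, 2, 2) = 2
Tauranga → Queenstown → Nelson → Wellington: max(6, 4, 2) = 6
The minimum achievable maximum is 1%.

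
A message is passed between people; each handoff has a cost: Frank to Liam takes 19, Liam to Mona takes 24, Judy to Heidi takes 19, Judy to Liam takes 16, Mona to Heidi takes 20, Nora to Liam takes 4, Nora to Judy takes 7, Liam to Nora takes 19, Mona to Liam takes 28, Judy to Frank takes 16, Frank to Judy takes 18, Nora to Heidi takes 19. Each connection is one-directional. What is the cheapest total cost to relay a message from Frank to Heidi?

37

Paths from Frank to Heidi:
Frank - Liam - Nora - Judy - Heidi: 19 + 19 + 7 + 19 = 64
Frank - Judy - Liam - Nora - Heidi: 18 + 16 + 19 + 19 = 72
Frank - Judy - Heidi: 18 + 19 = 37
Frank - Liam - Mona - Heidi: 19 + 24 + 20 = 63
Frank - Judy - Liam - Mona - Heidi: 18 + 16 + 24 + 20 = 78
Frank - Liam - Nora - Heidi: 19 + 19 + 19 = 57
Shortest: 37.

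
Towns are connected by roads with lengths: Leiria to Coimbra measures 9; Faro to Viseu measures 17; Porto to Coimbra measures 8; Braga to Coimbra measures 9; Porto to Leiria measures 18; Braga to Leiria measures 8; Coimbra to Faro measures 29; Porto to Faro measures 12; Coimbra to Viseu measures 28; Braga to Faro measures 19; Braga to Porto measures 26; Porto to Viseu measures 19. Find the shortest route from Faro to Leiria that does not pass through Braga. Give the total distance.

29

A few of the Faro→Leiria routes:
Faro -> Viseu -> Coimbra -> Leiria: 17 + 28 + 9 = 54
Faro -> Porto -> Leiria: 12 + 18 = 30
Faro -> Viseu -> Porto -> Coimbra -> Leiria: 17 + 19 + 8 + 9 = 53
Faro -> Porto -> Coimbra -> Leiria: 12 + 8 + 9 = 29
Faro -> Coimbra -> Leiria: 29 + 9 = 38
The minimum is 29.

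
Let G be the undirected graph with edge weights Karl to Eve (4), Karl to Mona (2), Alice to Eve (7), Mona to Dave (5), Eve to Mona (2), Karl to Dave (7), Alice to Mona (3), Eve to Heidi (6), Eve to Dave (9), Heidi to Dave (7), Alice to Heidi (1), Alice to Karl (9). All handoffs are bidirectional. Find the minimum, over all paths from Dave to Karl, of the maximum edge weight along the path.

5

A few of the Dave→Karl routes:
Dave → Mona → Karl: max(5, 2) = 5
Dave → Mona → Alice → Heidi → Eve → Karl: max(5, 3, 1, 6, 4) = 6
Dave → Karl: max(7) = 7
Dave → Mona → Alice → Eve → Karl: max(5, 3, 7, 4) = 7
Dave → Mona → Eve → Karl: max(5, 2, 4) = 5
The minimum achievable maximum is 5.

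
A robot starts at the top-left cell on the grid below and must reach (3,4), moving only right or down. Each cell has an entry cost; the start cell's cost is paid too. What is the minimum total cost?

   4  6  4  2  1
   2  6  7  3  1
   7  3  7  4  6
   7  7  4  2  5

Path (0,0)→(0,1)→(0,2)→(0,3)→(0,4)→(1,4)→(2,4)→(3,4): 4 + 6 + 4 + 2 + 1 + 1 + 6 + 5 = 29.

29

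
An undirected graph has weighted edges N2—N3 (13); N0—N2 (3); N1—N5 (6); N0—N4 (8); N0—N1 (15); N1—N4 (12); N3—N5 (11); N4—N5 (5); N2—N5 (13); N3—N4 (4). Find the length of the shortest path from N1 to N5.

A few of the N1→N5 routes:
N1 -> N4 -> N5: 12 + 5 = 17
N1 -> N0 -> N4 -> N5: 15 + 8 + 5 = 28
N1 -> N5: 6
N1 -> N4 -> N3 -> N5: 12 + 4 + 11 = 27
Shortest: 6.

6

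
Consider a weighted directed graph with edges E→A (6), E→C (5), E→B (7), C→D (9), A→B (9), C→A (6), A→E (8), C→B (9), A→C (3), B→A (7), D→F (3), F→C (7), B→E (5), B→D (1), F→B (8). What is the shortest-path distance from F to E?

13

Paths from F to E:
F→B→A→E: 8 + 7 + 8 = 23
F→C→A→B→E: 7 + 6 + 9 + 5 = 27
F→B→E: 8 + 5 = 13
F→C→B→E: 7 + 9 + 5 = 21
F→C→B→A→E: 7 + 9 + 7 + 8 = 31
F→C→A→E: 7 + 6 + 8 = 21
Best route has total 13.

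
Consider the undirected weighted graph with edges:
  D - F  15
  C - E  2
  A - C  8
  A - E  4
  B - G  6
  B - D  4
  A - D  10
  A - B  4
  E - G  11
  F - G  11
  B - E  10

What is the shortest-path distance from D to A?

Some routes from D to A:
D -> B -> E -> A: 4 + 10 + 4 = 18
D -> B -> A: 4 + 4 = 8
D -> B -> E -> C -> A: 4 + 10 + 2 + 8 = 24
D -> B -> G -> E -> A: 4 + 6 + 11 + 4 = 25
D -> A: 10
The minimum is 8.

8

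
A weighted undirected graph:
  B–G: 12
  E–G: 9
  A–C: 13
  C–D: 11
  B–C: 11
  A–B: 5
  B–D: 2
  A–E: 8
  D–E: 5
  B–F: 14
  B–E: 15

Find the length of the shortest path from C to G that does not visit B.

25

Candidate routes:
C → A → E → G: 13 + 8 + 9 = 30
C → D → E → G: 11 + 5 + 9 = 25
Best route has total 25.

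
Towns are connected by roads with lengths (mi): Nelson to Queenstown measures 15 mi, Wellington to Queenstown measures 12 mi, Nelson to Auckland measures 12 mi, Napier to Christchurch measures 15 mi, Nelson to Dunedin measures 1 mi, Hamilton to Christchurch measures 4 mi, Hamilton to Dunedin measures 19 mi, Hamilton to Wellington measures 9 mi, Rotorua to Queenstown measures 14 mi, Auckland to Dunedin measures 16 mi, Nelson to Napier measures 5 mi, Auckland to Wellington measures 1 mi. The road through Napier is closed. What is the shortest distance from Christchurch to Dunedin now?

23

A few of the Christchurch→Dunedin routes:
Christchurch→Hamilton→Wellington→Auckland→Dunedin: 4 + 9 + 1 + 16 = 30
Christchurch→Hamilton→Dunedin: 4 + 19 = 23
Christchurch→Hamilton→Wellington→Auckland→Nelson→Dunedin: 4 + 9 + 1 + 12 + 1 = 27
Best route has total 23 mi.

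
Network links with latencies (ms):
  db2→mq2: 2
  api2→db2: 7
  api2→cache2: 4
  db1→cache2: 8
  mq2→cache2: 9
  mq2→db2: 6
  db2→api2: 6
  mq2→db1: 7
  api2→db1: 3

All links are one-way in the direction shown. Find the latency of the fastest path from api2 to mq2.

9

Routes from api2 to mq2:
api2 → db2 → mq2: 7 + 2 = 9
Best route has total 9 ms.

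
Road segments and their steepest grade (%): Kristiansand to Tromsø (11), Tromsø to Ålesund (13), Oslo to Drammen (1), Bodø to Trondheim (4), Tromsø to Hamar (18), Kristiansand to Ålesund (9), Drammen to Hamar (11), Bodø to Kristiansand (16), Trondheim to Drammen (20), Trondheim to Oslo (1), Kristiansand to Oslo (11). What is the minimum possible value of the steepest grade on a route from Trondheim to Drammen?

1

A few of the Trondheim→Drammen routes:
Trondheim-Bodø-Kristiansand-Ålesund-Tromsø-Hamar-Drammen: max(4, 16, 9, 13, 18, 11) = 18
Trondheim-Oslo-Drammen: max(1, 1) = 1
Trondheim-Bodø-Kristiansand-Oslo-Drammen: max(4, 16, 11, 1) = 16
Trondheim-Bodø-Kristiansand-Tromsø-Hamar-Drammen: max(4, 16, 11, 18, 11) = 18
Trondheim-Oslo-Kristiansand-Tromsø-Hamar-Drammen: max(1, 11, 11, 18, 11) = 18
Best route has worst link 1%.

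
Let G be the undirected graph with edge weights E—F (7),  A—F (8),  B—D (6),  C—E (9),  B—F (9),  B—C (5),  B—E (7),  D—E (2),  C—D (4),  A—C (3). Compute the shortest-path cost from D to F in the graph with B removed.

9

Paths from D to F avoiding B:
D -> E -> C -> A -> F: 2 + 9 + 3 + 8 = 22
D -> C -> A -> F: 4 + 3 + 8 = 15
D -> C -> E -> F: 4 + 9 + 7 = 20
D -> E -> F: 2 + 7 = 9
Best route has total 9.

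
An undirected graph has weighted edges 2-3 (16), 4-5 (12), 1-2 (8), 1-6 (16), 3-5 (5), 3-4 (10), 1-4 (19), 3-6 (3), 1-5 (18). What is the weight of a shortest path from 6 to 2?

A few of the 6→2 routes:
6→3→2: 3 + 16 = 19
6→1→2: 16 + 8 = 24
6→3→5→1→2: 3 + 5 + 18 + 8 = 34
Best route has total 19.

19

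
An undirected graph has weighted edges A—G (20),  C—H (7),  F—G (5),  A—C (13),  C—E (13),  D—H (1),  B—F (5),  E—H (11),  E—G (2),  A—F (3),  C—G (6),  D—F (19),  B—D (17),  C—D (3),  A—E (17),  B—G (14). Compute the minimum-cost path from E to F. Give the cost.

A few of the E→F routes:
E -> C -> G -> F: 13 + 6 + 5 = 24
E -> A -> F: 17 + 3 = 20
E -> G -> B -> F: 2 + 14 + 5 = 21
E -> G -> C -> A -> F: 2 + 6 + 13 + 3 = 24
E -> G -> F: 2 + 5 = 7
Shortest: 7.

7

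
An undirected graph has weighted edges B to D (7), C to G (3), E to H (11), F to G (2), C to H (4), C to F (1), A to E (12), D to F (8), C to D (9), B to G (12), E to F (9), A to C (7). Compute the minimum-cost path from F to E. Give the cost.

9

A few of the F→E routes:
F -> C -> H -> E: 1 + 4 + 11 = 16
F -> G -> C -> H -> E: 2 + 3 + 4 + 11 = 20
F -> E: 9
Best route has total 9.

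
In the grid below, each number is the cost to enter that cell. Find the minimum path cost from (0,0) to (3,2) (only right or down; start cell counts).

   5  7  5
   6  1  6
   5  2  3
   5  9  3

Take [0,0]→[1,0]→[1,1]→[2,1]→[2,2]→[3,2] for a total of 5 + 6 + 1 + 2 + 3 + 3 = 20.
(Top row then right column would cost 29.)

20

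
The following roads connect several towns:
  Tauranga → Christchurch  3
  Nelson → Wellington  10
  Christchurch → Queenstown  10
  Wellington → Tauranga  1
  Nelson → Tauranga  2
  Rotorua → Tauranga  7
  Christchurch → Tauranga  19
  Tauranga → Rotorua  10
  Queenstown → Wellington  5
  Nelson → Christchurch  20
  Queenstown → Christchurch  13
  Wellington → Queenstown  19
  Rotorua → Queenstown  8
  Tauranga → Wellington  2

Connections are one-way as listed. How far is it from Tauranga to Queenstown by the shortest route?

Paths from Tauranga to Queenstown:
Tauranga-Christchurch-Queenstown: 3 + 10 = 13
Tauranga-Wellington-Queenstown: 2 + 19 = 21
Tauranga-Rotorua-Queenstown: 10 + 8 = 18
The minimum is 13.

13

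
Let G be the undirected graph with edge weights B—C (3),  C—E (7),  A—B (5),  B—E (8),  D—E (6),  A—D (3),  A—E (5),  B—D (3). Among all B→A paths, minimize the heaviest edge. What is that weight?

Checking several routes:
B-D-E-A: max(3, 6, 5) = 6
B-A: max(5) = 5
B-C-E-D-A: max(3, 7, 6, 3) = 7
B-D-A: max(3, 3) = 3
B-C-E-A: max(3, 7, 5) = 7
The minimum achievable maximum is 3.

3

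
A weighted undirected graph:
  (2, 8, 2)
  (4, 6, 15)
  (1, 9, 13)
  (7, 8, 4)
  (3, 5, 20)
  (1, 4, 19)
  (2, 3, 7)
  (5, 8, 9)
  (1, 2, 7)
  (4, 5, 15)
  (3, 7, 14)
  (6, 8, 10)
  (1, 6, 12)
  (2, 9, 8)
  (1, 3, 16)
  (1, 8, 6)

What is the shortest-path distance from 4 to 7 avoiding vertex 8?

A few of the 4→7 routes:
4 - 1 - 2 - 3 - 7: 19 + 7 + 7 + 14 = 47
4 - 1 - 3 - 7: 19 + 16 + 14 = 49
4 - 5 - 3 - 7: 15 + 20 + 14 = 49
The minimum is 47.

47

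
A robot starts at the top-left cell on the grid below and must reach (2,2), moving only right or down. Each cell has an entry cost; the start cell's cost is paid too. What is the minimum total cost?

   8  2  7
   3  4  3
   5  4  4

21

Path [0,0] → [0,1] → [1,1] → [1,2] → [2,2]: 8 + 2 + 4 + 3 + 4 = 21.
For comparison, the top-then-right route costs 24.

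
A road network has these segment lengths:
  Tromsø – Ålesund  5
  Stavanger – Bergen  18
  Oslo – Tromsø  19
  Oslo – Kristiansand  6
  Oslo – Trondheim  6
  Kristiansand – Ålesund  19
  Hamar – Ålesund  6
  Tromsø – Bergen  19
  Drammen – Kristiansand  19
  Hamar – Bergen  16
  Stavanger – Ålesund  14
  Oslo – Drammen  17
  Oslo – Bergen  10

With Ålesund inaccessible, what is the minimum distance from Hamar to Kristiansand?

32

Routes from Hamar to Kristiansand avoiding Ålesund:
Hamar→Bergen→Oslo→Drammen→Kristiansand: 16 + 10 + 17 + 19 = 62
Hamar→Bergen→Tromsø→Oslo→Drammen→Kristiansand: 16 + 19 + 19 + 17 + 19 = 90
Hamar→Bergen→Tromsø→Oslo→Kristiansand: 16 + 19 + 19 + 6 = 60
Hamar→Bergen→Oslo→Kristiansand: 16 + 10 + 6 = 32
The minimum is 32.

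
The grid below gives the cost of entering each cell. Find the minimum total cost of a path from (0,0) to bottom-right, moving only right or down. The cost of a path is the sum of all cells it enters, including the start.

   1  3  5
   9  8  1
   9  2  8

Best path: (0,0) → (0,1) → (0,2) → (1,2) → (2,2)
Cost: 1 + 3 + 5 + 1 + 8 = 18

18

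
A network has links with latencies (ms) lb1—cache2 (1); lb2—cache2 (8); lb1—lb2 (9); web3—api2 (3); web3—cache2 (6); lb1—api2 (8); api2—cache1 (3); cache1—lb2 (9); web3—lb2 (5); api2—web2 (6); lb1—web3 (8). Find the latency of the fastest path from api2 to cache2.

9

Checking several routes:
api2 -> web3 -> lb1 -> cache2: 3 + 8 + 1 = 12
api2 -> web3 -> cache2: 3 + 6 = 9
api2 -> web3 -> lb2 -> lb1 -> cache2: 3 + 5 + 9 + 1 = 18
api2 -> cache1 -> lb2 -> cache2: 3 + 9 + 8 = 20
api2 -> lb1 -> cache2: 8 + 1 = 9
api2 -> web3 -> lb2 -> cache2: 3 + 5 + 8 = 16
Best route has total 9 ms.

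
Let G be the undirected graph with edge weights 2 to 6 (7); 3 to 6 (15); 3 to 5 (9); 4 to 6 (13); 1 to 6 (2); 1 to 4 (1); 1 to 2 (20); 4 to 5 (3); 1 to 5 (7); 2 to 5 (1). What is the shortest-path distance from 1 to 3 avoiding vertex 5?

Candidate routes:
1 -> 2 -> 6 -> 3: 20 + 7 + 15 = 42
1 -> 4 -> 6 -> 3: 1 + 13 + 15 = 29
1 -> 6 -> 3: 2 + 15 = 17
Shortest: 17.

17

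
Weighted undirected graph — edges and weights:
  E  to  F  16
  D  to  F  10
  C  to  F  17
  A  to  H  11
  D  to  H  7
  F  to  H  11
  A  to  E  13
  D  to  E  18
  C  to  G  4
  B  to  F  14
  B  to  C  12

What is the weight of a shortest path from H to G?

Comparing a few candidate routes:
H - F - B - C - G: 11 + 14 + 12 + 4 = 41
H - D - F - B - C - G: 7 + 10 + 14 + 12 + 4 = 47
H - D - F - C - G: 7 + 10 + 17 + 4 = 38
H - F - C - G: 11 + 17 + 4 = 32
Best route has total 32.

32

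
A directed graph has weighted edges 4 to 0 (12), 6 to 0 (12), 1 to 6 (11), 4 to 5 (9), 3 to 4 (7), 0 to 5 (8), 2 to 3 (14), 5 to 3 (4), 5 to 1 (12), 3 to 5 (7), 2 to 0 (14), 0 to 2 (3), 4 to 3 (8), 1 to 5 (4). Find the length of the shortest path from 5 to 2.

Candidate routes:
5-3-4-0-2: 4 + 7 + 12 + 3 = 26
5-1-6-0-2: 12 + 11 + 12 + 3 = 38
Shortest: 26.

26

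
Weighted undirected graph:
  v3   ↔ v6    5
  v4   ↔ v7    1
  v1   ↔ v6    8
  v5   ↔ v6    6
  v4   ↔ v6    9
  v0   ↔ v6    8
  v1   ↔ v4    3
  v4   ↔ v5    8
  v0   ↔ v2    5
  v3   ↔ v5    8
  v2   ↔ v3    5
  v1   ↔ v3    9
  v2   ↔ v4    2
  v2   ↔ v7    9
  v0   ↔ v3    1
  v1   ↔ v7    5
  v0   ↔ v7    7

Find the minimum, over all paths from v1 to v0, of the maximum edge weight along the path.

5

Some routes from v1 to v0:
v1 → v7 → v4 → v2 → v0: max(5, 1, 2, 5) = 5
v1 → v4 → v2 → v3 → v0: max(3, 2, 5, 1) = 5
v1 → v4 → v7 → v0: max(3, 1, 7) = 7
v1 → v4 → v2 → v0: max(3, 2, 5) = 5
v1 → v7 → v4 → v2 → v3 → v0: max(5, 1, 2, 5, 1) = 5
Best route has worst link 5.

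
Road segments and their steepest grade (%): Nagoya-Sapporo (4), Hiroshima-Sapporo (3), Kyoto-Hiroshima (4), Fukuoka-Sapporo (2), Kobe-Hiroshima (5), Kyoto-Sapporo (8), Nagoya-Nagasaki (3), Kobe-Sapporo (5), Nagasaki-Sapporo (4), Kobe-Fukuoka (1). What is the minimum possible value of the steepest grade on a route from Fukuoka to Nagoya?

4

Some routes from Fukuoka to Nagoya:
Fukuoka -> Kobe -> Hiroshima -> Sapporo -> Nagasaki -> Nagoya: max(1, 5, 3, 4, 3) = 5
Fukuoka -> Sapporo -> Nagoya: max(2, 4) = 4
Fukuoka -> Kobe -> Sapporo -> Nagoya: max(1, 5, 4) = 5
Fukuoka -> Sapporo -> Nagasaki -> Nagoya: max(2, 4, 3) = 4
Fukuoka -> Kobe -> Sapporo -> Nagasaki -> Nagoya: max(1, 5, 4, 3) = 5
Fukuoka -> Kobe -> Hiroshima -> Sapporo -> Nagoya: max(1, 5, 3, 4) = 5
Best route has worst link 4%.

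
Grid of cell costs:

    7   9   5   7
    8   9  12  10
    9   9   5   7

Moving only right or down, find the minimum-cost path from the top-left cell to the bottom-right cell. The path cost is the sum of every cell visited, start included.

Path (0,0) → (0,1) → (0,2) → (0,3) → (1,3) → (2,3): 7 + 9 + 5 + 7 + 10 + 7 = 45.

45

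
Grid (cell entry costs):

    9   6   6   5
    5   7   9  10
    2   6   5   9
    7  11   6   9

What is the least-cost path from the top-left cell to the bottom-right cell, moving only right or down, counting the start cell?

Path r0c0→r1c0→r2c0→r2c1→r2c2→r3c2→r3c3: 9 + 5 + 2 + 6 + 5 + 6 + 9 = 42.
For comparison, the top-then-right route costs 54.

42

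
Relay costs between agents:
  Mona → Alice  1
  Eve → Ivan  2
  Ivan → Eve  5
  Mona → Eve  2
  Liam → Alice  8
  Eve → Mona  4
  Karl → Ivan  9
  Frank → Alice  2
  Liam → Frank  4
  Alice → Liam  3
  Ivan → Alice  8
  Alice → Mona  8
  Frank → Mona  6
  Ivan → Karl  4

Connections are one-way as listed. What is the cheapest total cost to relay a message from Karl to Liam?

20

Candidate routes:
Karl - Ivan - Alice - Liam: 9 + 8 + 3 = 20
Karl - Ivan - Eve - Mona - Alice - Liam: 9 + 5 + 4 + 1 + 3 = 22
The minimum is 20.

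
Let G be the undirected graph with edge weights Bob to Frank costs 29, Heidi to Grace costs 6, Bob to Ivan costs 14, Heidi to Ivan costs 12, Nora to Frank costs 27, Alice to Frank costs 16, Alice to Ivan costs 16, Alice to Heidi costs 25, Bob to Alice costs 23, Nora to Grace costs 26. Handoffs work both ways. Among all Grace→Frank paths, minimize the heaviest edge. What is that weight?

A few of the Grace→Frank routes:
Grace -> Heidi -> Ivan -> Bob -> Alice -> Frank: max(6, 12, 14, 23, 16) = 23
Grace -> Heidi -> Ivan -> Alice -> Frank: max(6, 12, 16, 16) = 16
Grace -> Heidi -> Alice -> Frank: max(6, 25, 16) = 25
Grace -> Heidi -> Ivan -> Bob -> Frank: max(6, 12, 14, 29) = 29
Grace -> Nora -> Frank: max(26, 27) = 27
Smallest bottleneck: 16.

16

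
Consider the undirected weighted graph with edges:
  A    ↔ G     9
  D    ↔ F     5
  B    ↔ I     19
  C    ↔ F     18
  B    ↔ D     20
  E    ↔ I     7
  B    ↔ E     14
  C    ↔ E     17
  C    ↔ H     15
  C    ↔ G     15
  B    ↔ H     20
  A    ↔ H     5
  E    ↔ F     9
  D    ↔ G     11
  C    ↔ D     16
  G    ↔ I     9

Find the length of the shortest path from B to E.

14

Comparing a few candidate routes:
B - D - F - E: 20 + 5 + 9 = 34
B - I - E: 19 + 7 = 26
B - E: 14
B - D - G - I - E: 20 + 11 + 9 + 7 = 47
Best route has total 14.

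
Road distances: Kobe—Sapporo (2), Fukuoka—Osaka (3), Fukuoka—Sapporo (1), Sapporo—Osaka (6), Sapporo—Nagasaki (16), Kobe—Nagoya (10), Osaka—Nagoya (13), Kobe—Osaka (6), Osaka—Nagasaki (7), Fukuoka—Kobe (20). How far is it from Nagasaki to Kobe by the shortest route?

Comparing a few candidate routes:
Nagasaki→Sapporo→Kobe: 16 + 2 = 18
Nagasaki→Osaka→Fukuoka→Sapporo→Kobe: 7 + 3 + 1 + 2 = 13
Nagasaki→Osaka→Kobe: 7 + 6 = 13
Nagasaki→Osaka→Sapporo→Kobe: 7 + 6 + 2 = 15
Shortest: 13.

13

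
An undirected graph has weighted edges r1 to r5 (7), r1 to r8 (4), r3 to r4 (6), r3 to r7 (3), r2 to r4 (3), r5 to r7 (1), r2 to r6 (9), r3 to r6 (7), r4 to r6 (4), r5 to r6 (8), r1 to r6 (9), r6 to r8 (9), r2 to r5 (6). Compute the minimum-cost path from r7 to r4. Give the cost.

9

Comparing a few candidate routes:
r7 -> r5 -> r6 -> r4: 1 + 8 + 4 = 13
r7 -> r3 -> r4: 3 + 6 = 9
r7 -> r5 -> r2 -> r4: 1 + 6 + 3 = 10
r7 -> r3 -> r6 -> r4: 3 + 7 + 4 = 14
Shortest: 9.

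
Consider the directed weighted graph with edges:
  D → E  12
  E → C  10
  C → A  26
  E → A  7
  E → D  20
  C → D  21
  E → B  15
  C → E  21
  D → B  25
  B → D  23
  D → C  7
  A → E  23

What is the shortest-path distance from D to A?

19

Routes from D to A:
D-E-A: 12 + 7 = 19
D-C-A: 7 + 26 = 33
D-C-E-A: 7 + 21 + 7 = 35
D-E-C-A: 12 + 10 + 26 = 48
The minimum is 19.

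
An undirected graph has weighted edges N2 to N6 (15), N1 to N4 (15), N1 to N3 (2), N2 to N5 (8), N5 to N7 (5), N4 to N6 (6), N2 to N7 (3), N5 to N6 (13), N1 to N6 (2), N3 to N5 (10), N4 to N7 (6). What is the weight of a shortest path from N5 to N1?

A few of the N5→N1 routes:
N5-N6-N1: 13 + 2 = 15
N5-N7-N2-N6-N1: 5 + 3 + 15 + 2 = 25
N5-N3-N1: 10 + 2 = 12
N5-N7-N4-N6-N1: 5 + 6 + 6 + 2 = 19
N5-N2-N7-N4-N6-N1: 8 + 3 + 6 + 6 + 2 = 25
Best route has total 12.

12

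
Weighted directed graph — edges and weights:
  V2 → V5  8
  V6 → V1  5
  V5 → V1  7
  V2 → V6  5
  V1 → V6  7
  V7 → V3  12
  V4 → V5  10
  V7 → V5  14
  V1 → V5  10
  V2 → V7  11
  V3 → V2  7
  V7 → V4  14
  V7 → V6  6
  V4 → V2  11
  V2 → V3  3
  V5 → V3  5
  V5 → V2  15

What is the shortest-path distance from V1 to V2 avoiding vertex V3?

25

Paths from V1 to V2 avoiding V3:
V1→V5→V2: 10 + 15 = 25
Best route has total 25.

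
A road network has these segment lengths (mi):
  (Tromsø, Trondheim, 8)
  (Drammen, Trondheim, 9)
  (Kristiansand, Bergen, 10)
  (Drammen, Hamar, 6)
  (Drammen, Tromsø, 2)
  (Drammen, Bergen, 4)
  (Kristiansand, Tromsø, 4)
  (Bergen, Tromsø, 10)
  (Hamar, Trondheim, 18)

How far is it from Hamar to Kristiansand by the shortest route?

12

Some routes from Hamar to Kristiansand:
Hamar → Drammen → Tromsø → Kristiansand: 6 + 2 + 4 = 12
Hamar → Drammen → Bergen → Tromsø → Kristiansand: 6 + 4 + 10 + 4 = 24
Hamar → Drammen → Tromsø → Bergen → Kristiansand: 6 + 2 + 10 + 10 = 28
Hamar → Drammen → Bergen → Kristiansand: 6 + 4 + 10 = 20
Hamar → Drammen → Trondheim → Tromsø → Kristiansand: 6 + 9 + 8 + 4 = 27
The minimum is 12 mi.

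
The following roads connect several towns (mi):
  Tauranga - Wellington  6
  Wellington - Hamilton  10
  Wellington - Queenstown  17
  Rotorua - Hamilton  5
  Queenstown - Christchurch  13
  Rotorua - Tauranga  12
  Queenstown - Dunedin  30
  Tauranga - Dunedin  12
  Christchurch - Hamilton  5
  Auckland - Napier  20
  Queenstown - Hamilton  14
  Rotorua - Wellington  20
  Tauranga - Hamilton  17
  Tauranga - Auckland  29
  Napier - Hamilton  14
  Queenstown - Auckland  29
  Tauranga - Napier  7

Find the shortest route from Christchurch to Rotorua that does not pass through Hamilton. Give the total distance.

Some routes from Christchurch to Rotorua avoiding Hamilton:
Christchurch-Queenstown-Auckland-Tauranga-Rotorua: 13 + 29 + 29 + 12 = 83
Christchurch-Queenstown-Wellington-Tauranga-Rotorua: 13 + 17 + 6 + 12 = 48
Christchurch-Queenstown-Dunedin-Tauranga-Rotorua: 13 + 30 + 12 + 12 = 67
Christchurch-Queenstown-Wellington-Rotorua: 13 + 17 + 20 = 50
Christchurch-Queenstown-Auckland-Napier-Tauranga-Rotorua: 13 + 29 + 20 + 7 + 12 = 81
Christchurch-Queenstown-Dunedin-Tauranga-Wellington-Rotorua: 13 + 30 + 12 + 6 + 20 = 81
Shortest: 48 mi.

48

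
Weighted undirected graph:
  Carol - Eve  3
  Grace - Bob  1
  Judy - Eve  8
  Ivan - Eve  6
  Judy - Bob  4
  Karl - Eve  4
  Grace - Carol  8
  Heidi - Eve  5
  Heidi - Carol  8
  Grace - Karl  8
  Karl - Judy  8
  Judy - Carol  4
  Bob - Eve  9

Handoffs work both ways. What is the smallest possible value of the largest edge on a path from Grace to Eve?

A few of the Grace→Eve routes:
Grace -> Carol -> Judy -> Karl -> Eve: max(8, 4, 8, 4) = 8
Grace -> Karl -> Judy -> Eve: max(8, 8, 8) = 8
Grace -> Bob -> Judy -> Carol -> Eve: max(1, 4, 4, 3) = 4
Grace -> Carol -> Heidi -> Eve: max(8, 8, 5) = 8
Grace -> Carol -> Eve: max(8, 3) = 8
Grace -> Carol -> Judy -> Eve: max(8, 4, 8) = 8
The minimum achievable maximum is 4.

4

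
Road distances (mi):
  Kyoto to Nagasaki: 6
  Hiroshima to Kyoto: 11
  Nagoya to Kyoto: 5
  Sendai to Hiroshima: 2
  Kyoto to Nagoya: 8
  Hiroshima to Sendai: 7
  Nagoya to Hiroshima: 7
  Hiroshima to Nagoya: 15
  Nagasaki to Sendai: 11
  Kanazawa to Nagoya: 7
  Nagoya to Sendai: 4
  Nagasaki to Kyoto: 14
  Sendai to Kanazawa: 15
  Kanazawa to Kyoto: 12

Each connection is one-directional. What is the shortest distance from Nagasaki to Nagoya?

A few of the Nagasaki→Nagoya routes:
Nagasaki → Sendai → Hiroshima → Kyoto → Nagoya: 11 + 2 + 11 + 8 = 32
Nagasaki → Sendai → Hiroshima → Nagoya: 11 + 2 + 15 = 28
Nagasaki → Kyoto → Nagoya: 14 + 8 = 22
Nagasaki → Sendai → Kanazawa → Nagoya: 11 + 15 + 7 = 33
Best route has total 22 mi.

22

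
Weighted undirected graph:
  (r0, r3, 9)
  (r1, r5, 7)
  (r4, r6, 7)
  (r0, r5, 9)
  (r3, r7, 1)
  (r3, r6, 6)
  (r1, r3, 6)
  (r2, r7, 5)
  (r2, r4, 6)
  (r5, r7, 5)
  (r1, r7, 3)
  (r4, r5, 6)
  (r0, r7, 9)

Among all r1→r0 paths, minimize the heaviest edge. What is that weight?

Some routes from r1 to r0:
r1→r5→r4→r6→r3→r7→r0: max(7, 6, 7, 6, 1, 9) = 9
r1→r5→r4→r2→r7→r3→r0: max(7, 6, 6, 5, 1, 9) = 9
r1→r5→r4→r2→r7→r0: max(7, 6, 6, 5, 9) = 9
r1→r5→r4→r6→r3→r0: max(7, 6, 7, 6, 9) = 9
Smallest bottleneck: 9.

9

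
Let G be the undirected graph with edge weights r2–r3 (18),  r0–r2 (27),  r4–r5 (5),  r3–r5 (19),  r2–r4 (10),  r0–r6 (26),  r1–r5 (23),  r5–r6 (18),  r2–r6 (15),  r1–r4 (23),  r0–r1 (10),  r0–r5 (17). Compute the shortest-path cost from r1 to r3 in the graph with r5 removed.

Candidate routes:
r1-r0-r6-r2-r3: 10 + 26 + 15 + 18 = 69
r1-r4-r2-r3: 23 + 10 + 18 = 51
r1-r0-r2-r3: 10 + 27 + 18 = 55
Best route has total 51.

51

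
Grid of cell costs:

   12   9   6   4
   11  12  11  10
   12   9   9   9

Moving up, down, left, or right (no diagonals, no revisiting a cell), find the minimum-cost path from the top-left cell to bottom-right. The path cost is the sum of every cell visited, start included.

50

One optimal route is (0,0)→(0,1)→(0,2)→(0,3)→(1,3)→(2,3).
Its cost is 12 + 9 + 6 + 4 + 10 + 9 = 50.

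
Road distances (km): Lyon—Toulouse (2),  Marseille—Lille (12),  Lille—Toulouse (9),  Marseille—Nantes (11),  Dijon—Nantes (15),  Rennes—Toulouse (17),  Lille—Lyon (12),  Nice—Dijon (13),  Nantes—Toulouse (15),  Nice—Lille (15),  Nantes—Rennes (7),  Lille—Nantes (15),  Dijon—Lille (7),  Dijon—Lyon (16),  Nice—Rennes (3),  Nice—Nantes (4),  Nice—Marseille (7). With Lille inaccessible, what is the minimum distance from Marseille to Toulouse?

Checking several routes:
Marseille-Nice-Rennes-Nantes-Toulouse: 7 + 3 + 7 + 15 = 32
Marseille-Nice-Rennes-Toulouse: 7 + 3 + 17 = 27
Marseille-Nantes-Nice-Rennes-Toulouse: 11 + 4 + 3 + 17 = 35
Marseille-Nantes-Toulouse: 11 + 15 = 26
Marseille-Nice-Nantes-Toulouse: 7 + 4 + 15 = 26
Best route has total 26 km.

26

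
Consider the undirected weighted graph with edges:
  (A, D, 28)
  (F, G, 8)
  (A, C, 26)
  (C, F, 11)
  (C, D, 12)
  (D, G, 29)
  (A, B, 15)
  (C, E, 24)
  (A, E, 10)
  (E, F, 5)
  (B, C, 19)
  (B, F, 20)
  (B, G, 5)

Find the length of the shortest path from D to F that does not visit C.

Routes from D to F avoiding C:
D→A→E→F: 28 + 10 + 5 = 43
D→A→B→G→F: 28 + 15 + 5 + 8 = 56
D→G→B→A→E→F: 29 + 5 + 15 + 10 + 5 = 64
D→A→B→F: 28 + 15 + 20 = 63
D→G→F: 29 + 8 = 37
D→G→B→F: 29 + 5 + 20 = 54
Best route has total 37.

37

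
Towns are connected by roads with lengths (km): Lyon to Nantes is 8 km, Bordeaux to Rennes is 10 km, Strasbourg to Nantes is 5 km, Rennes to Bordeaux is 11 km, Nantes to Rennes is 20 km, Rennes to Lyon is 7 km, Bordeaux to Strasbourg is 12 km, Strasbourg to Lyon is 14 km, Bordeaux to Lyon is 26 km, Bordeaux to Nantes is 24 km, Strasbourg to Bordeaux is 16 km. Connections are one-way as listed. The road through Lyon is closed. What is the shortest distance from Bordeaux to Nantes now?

17

Paths from Bordeaux to Nantes avoiding Lyon:
Bordeaux → Strasbourg → Nantes: 12 + 5 = 17
Bordeaux → Nantes: 24
The minimum is 17 km.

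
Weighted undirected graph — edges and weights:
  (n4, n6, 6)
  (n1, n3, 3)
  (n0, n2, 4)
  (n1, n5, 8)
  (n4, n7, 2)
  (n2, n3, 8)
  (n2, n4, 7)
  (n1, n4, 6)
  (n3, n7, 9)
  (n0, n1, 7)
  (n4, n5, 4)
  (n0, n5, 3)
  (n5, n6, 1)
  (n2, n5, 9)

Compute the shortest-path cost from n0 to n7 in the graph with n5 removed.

13

Comparing a few candidate routes:
n0 - n2 - n4 - n7: 4 + 7 + 2 = 13
n0 - n1 - n3 - n2 - n4 - n7: 7 + 3 + 8 + 7 + 2 = 27
n0 - n1 - n4 - n7: 7 + 6 + 2 = 15
n0 - n2 - n3 - n1 - n4 - n7: 4 + 8 + 3 + 6 + 2 = 23
n0 - n1 - n3 - n7: 7 + 3 + 9 = 19
n0 - n2 - n3 - n7: 4 + 8 + 9 = 21
The minimum is 13.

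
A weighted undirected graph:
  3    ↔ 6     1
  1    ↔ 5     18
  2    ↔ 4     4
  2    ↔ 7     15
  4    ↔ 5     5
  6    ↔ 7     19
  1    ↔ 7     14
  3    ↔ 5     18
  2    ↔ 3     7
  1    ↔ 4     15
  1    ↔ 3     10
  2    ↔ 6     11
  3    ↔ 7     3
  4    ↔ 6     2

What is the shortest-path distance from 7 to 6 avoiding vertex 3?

A few of the 7→6 routes:
7→2→6: 15 + 11 = 26
7→1→4→6: 14 + 15 + 2 = 31
7→6: 19
7→2→4→6: 15 + 4 + 2 = 21
The minimum is 19.

19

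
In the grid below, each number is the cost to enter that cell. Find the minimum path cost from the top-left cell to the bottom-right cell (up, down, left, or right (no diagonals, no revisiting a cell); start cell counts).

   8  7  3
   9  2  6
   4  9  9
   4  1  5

31

Take [0,0] [1,0] [2,0] [3,0] [3,1] [3,2] for a total of 8 + 9 + 4 + 4 + 1 + 5 = 31.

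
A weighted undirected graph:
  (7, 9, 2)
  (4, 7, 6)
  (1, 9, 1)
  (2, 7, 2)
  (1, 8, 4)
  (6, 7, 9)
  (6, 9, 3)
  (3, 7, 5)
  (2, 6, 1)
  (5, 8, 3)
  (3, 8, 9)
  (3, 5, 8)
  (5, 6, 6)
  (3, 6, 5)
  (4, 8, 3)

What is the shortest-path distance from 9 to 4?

8

Some routes from 9 to 4:
9 → 6 → 7 → 4: 3 + 9 + 6 = 18
9 → 6 → 2 → 7 → 4: 3 + 1 + 2 + 6 = 12
9 → 7 → 4: 2 + 6 = 8
9 → 1 → 8 → 4: 1 + 4 + 3 = 8
9 → 6 → 5 → 8 → 4: 3 + 6 + 3 + 3 = 15
9 → 7 → 2 → 6 → 5 → 8 → 4: 2 + 2 + 1 + 6 + 3 + 3 = 17
Best route has total 8.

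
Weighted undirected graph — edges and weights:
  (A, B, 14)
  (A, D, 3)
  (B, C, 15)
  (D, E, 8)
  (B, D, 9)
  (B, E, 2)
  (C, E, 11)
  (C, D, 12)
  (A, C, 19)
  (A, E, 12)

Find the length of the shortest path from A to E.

11

Comparing a few candidate routes:
A-C-E: 19 + 11 = 30
A-B-E: 14 + 2 = 16
A-D-C-E: 3 + 12 + 11 = 26
A-D-E: 3 + 8 = 11
A-E: 12
A-D-B-E: 3 + 9 + 2 = 14
Shortest: 11.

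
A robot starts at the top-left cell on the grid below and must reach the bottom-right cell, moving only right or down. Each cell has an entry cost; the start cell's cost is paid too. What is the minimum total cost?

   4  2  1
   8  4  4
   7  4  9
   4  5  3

22

Take r0c0→r0c1→r1c1→r2c1→r3c1→r3c2 for a total of 4 + 2 + 4 + 4 + 5 + 3 = 22.
(Top row then right column would cost 23.)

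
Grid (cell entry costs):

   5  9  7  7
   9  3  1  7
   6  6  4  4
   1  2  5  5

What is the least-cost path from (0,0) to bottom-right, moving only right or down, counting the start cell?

Cheapest: (0,0) (0,1) (1,1) (1,2) (2,2) (2,3) (3,3)
  5 + 9 + 3 + 1 + 4 + 4 + 5 = 31

31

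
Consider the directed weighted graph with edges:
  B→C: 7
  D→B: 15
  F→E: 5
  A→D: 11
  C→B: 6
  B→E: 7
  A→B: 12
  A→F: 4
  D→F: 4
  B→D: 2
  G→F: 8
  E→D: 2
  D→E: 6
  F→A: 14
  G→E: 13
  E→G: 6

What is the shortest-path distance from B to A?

20

Paths from B to A:
B -> E -> G -> F -> A: 7 + 6 + 8 + 14 = 35
B -> D -> E -> G -> F -> A: 2 + 6 + 6 + 8 + 14 = 36
B -> D -> F -> A: 2 + 4 + 14 = 20
B -> E -> D -> F -> A: 7 + 2 + 4 + 14 = 27
Best route has total 20.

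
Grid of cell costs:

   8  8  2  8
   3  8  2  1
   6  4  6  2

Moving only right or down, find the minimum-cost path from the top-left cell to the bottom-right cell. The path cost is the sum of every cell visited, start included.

Best path: (0,0) (0,1) (0,2) (1,2) (1,3) (2,3)
Cost: 8 + 8 + 2 + 2 + 1 + 2 = 23

23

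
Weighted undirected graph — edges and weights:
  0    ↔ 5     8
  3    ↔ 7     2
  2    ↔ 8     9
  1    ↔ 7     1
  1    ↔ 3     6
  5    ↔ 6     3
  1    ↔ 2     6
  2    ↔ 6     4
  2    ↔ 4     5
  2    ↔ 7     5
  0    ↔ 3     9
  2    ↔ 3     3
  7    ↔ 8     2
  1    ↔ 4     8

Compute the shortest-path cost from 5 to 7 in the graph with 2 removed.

Candidate routes:
5 - 0 - 3 - 1 - 7: 8 + 9 + 6 + 1 = 24
5 - 0 - 3 - 7: 8 + 9 + 2 = 19
Shortest: 19.

19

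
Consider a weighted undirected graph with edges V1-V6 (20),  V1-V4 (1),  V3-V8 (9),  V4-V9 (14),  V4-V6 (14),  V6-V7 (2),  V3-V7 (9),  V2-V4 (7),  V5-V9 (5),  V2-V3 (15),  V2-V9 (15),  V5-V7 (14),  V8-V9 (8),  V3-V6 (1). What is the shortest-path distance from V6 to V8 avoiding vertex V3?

Paths from V6 to V8 avoiding V3:
V6→V1→V4→V2→V9→V8: 20 + 1 + 7 + 15 + 8 = 51
V6→V7→V5→V9→V8: 2 + 14 + 5 + 8 = 29
V6→V1→V4→V9→V8: 20 + 1 + 14 + 8 = 43
V6→V4→V9→V8: 14 + 14 + 8 = 36
V6→V4→V2→V9→V8: 14 + 7 + 15 + 8 = 44
Best route has total 29.

29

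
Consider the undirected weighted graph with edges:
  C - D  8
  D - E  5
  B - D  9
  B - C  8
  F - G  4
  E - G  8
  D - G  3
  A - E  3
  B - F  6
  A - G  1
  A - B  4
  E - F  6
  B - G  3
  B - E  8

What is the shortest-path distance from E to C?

13

A few of the E→C routes:
E -> D -> C: 5 + 8 = 13
E -> A -> G -> B -> C: 3 + 1 + 3 + 8 = 15
E -> A -> B -> C: 3 + 4 + 8 = 15
Best route has total 13.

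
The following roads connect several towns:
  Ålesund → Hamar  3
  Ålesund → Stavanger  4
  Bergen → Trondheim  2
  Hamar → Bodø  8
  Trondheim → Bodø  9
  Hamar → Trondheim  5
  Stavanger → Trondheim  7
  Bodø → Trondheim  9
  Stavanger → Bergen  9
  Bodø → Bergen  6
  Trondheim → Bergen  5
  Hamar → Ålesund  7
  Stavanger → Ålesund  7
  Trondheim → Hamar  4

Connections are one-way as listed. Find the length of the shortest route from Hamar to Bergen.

Comparing a few candidate routes:
Hamar-Trondheim-Bodø-Bergen: 5 + 9 + 6 = 20
Hamar-Bodø-Bergen: 8 + 6 = 14
Hamar-Trondheim-Bergen: 5 + 5 = 10
Hamar-Bodø-Trondheim-Bergen: 8 + 9 + 5 = 22
Hamar-Ålesund-Stavanger-Bergen: 7 + 4 + 9 = 20
Shortest: 10.

10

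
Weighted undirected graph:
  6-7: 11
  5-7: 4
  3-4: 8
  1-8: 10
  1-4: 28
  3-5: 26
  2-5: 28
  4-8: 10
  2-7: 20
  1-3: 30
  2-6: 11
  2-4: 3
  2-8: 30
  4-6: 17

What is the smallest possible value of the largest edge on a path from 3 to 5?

A few of the 3→5 routes:
3-4-6-2-7-5: max(8, 17, 11, 20, 4) = 20
3-4-2-6-7-5: max(8, 3, 11, 11, 4) = 11
3-4-6-7-5: max(8, 17, 11, 4) = 17
The minimum achievable maximum is 11.

11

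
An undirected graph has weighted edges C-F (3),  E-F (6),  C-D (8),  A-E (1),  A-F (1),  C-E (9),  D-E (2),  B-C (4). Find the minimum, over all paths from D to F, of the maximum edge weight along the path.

2

Checking several routes:
D -> C -> F: max(8, 3) = 8
D -> E -> C -> F: max(2, 9, 3) = 9
D -> C -> E -> F: max(8, 9, 6) = 9
D -> E -> F: max(2, 6) = 6
D -> E -> A -> F: max(2, 1, 1) = 2
Best route has worst link 2.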